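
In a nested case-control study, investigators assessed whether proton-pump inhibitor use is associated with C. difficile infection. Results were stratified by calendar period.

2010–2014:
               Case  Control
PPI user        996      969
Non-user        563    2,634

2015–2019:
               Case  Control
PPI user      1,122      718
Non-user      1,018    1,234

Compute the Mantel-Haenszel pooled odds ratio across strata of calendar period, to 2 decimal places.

OR_MH = Σ(aᵢdᵢ/nᵢ) / Σ(bᵢcᵢ/nᵢ), where nᵢ is the stratum total.
Stratum 1 (2010–2014): n = 5162; a·d/n = 996·2634/5162 = 508.2263; b·c/n = 969·563/5162 = 105.6852
Stratum 2 (2015–2019): n = 4092; a·d/n = 1122·1234/4092 = 338.3548; b·c/n = 718·1018/4092 = 178.6227
OR_MH = (508.2263 + 338.3548) / (105.6852 + 178.6227) = 846.5811 / 284.3079 = 2.97769

2.98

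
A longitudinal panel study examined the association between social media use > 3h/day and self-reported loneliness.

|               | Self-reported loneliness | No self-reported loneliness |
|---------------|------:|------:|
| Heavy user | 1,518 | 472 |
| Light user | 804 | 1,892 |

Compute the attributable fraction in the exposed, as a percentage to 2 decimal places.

60.91

Cells: a = 1518, b = 472, c = 804, d = 1892.
Risk in exposed = 1518/1990 = 0.76281; risk in unexposed = 804/2696 = 0.29822.
RR = 0.76281/0.29822 = 2.55789
AR% = (RR − 1)/RR × 100 = (2.55789 − 1)/2.55789 × 100 = 60.9053%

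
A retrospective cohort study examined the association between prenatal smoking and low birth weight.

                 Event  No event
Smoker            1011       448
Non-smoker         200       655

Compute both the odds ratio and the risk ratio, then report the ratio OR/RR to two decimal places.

Cells: a = 1011, b = 448, c = 200, d = 655.
OR = (1011·655)/(448·200) = 662205/89600 = 7.39068
Risk in exposed = 1011/1459 = 0.69294; risk in unexposed = 200/855 = 0.23392; RR = 2.96232
OR/RR = 7.39068 / 2.96232 = 2.49490
The outcome is not rare, so the OR lies further from 1 than the RR.

2.49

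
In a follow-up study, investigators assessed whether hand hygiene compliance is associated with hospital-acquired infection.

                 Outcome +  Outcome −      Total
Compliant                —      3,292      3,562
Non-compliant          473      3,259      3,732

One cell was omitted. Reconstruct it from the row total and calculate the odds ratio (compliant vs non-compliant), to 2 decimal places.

0.57

The missing cell is in the exposed row: 3562 − 3292 = 270.
So a = 270, b = 3292, c = 473, d = 3259.
OR = (a·d)/(b·c) = (270 × 3259) / (3292 × 473) = 879930 / 1557116 = 0.56510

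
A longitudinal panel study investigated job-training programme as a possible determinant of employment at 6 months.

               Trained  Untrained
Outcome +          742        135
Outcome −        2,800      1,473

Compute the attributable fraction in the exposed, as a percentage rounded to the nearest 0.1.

Reading the table with exposure as columns: a = 742 (Trained, case), b = 2800 (Trained, non-case), c = 135 (Untrained, case), d = 1473.
Risk in exposed = 742/3542 = 0.20949; risk in unexposed = 135/1608 = 0.08396.
RR = 0.20949/0.08396 = 2.49521
AR% = (RR − 1)/RR × 100 = (2.49521 − 1)/2.49521 × 100 = 59.9233%

59.9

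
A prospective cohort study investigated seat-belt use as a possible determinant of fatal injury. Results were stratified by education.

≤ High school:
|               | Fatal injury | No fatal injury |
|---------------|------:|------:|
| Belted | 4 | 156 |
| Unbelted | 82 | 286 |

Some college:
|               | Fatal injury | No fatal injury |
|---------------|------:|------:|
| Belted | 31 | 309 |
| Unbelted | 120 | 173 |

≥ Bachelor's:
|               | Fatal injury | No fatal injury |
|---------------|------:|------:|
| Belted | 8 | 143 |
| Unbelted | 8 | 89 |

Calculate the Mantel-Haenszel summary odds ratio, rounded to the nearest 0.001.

OR_MH = Σ(aᵢdᵢ/nᵢ) / Σ(bᵢcᵢ/nᵢ), where nᵢ is the stratum total.
Stratum 1 (≤ High school): n = 528; a·d/n = 4·286/528 = 2.1667; b·c/n = 156·82/528 = 24.2273
Stratum 2 (Some college): n = 633; a·d/n = 31·173/633 = 8.4724; b·c/n = 309·120/633 = 58.5782
Stratum 3 (≥ Bachelor's): n = 248; a·d/n = 8·89/248 = 2.8710; b·c/n = 143·8/248 = 4.6129
OR_MH = (2.1667 + 8.4724 + 2.8710) / (24.2273 + 58.5782 + 4.6129) = 13.5100 / 87.4184 = 0.15454

0.155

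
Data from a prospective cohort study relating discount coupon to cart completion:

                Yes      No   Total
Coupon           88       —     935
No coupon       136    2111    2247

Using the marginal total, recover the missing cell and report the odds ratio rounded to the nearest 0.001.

The missing cell is in the exposed row: 935 − 88 = 847.
So a = 88, b = 847, c = 136, d = 2111.
OR = (a·d)/(b·c) = (88 × 2111) / (847 × 136) = 185768 / 115192 = 1.61268

1.613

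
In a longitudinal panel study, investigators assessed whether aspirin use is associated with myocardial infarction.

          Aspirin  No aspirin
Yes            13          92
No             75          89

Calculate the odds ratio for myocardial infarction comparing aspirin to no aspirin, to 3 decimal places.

Reading the table with exposure as columns: a = 13 (Aspirin, case), b = 75 (Aspirin, non-case), c = 92 (No aspirin, case), d = 89.
OR = (a·d)/(b·c) = (13 × 89) / (75 × 92) = 1157 / 6900 = 0.16768
Exposure is associated with lower odds of myocardial infarction (OR = 0.17 < 1).

0.168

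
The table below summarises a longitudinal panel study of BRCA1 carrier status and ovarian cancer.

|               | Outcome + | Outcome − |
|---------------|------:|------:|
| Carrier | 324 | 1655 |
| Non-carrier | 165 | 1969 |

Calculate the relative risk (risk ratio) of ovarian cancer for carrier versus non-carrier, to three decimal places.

2.117

Cells: a = 324, b = 1655, c = 165, d = 1969.
Risk in exposed = 324/1979 = 0.16372; risk in unexposed = 165/2134 = 0.07732.
RR = 0.16372 / 0.07732 = 2.11743
The risk among the exposed is 2.12 times that among the unexposed.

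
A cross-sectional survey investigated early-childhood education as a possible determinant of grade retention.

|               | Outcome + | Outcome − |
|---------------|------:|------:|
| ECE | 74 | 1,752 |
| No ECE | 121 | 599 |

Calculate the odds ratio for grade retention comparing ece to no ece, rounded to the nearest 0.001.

Cells: a = 74, b = 1752, c = 121, d = 599.
OR = (a·d)/(b·c) = (74 × 599) / (1752 × 121) = 44326 / 211992 = 0.20909
Exposure is associated with lower odds of grade retention (OR = 0.21 < 1).

0.209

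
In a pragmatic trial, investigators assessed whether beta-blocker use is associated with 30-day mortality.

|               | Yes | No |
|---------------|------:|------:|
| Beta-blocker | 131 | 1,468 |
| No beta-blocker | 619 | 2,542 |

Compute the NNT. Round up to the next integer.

Risk in treated group = 131/1599 = 0.08193; risk in control = 619/3161 = 0.19582.
Absolute risk reduction = 0.19582 − 0.08193 = 0.11390
NNT = 1 / ARR = 1 / 0.11390 = 8.780 → round up → 9

9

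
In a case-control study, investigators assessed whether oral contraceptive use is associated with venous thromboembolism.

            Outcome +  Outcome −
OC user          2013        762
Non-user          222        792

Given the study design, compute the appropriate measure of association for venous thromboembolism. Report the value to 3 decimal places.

9.425

Cells: a = 2013, b = 762, c = 222, d = 792.
This is a case-control study: participants were sampled on outcome status, so risks in the source population cannot be estimated directly — relative risk is not valid here. The odds ratio is the appropriate measure.
OR = (a·d)/(b·c) = (2013 × 792) / (762 × 222) = 1594296 / 169164 = 9.42456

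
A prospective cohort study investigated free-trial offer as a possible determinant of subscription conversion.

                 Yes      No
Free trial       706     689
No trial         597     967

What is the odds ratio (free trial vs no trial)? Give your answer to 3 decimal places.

1.660

Cells: a = 706, b = 689, c = 597, d = 967.
OR = (a·d)/(b·c) = (706 × 967) / (689 × 597) = 682702 / 411333 = 1.65973
The odds of subscription conversion are about 1.66 times as high in the free trial group.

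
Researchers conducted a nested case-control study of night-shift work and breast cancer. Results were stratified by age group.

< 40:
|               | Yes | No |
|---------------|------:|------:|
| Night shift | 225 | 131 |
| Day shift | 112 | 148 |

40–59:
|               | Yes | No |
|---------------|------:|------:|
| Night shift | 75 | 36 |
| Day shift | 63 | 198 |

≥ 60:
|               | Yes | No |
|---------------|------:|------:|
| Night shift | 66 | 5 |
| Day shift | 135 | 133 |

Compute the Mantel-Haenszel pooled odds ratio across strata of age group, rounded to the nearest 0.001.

3.757

OR_MH = Σ(aᵢdᵢ/nᵢ) / Σ(bᵢcᵢ/nᵢ), where nᵢ is the stratum total.
Stratum 1 (< 40): n = 616; a·d/n = 225·148/616 = 54.0584; b·c/n = 131·112/616 = 23.8182
Stratum 2 (40–59): n = 372; a·d/n = 75·198/372 = 39.9194; b·c/n = 36·63/372 = 6.0968
Stratum 3 (≥ 60): n = 339; a·d/n = 66·133/339 = 25.8938; b·c/n = 5·135/339 = 1.9912
OR_MH = (54.0584 + 39.9194 + 25.8938) / (23.8182 + 6.0968 + 1.9912) = 119.8716 / 31.9061 = 3.75701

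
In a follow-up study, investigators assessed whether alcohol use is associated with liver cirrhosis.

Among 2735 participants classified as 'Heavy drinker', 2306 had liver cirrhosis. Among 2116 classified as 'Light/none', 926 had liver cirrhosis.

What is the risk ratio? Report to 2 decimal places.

From the description: a = 2306, b = 429, c = 926, d = 1190.
Risk in exposed = 2306/2735 = 0.84314; risk in unexposed = 926/2116 = 0.43762.
RR = 0.84314 / 0.43762 = 1.92667
The risk among the exposed is 1.93 times that among the unexposed.

1.93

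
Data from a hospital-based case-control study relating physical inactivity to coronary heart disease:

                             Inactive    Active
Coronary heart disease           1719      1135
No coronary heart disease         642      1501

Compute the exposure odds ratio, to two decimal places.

3.54

Reading the table with exposure as columns: a = 1719 (Inactive, case), b = 642 (Inactive, non-case), c = 1135 (Active, case), d = 1501.
OR = (a·d)/(b·c) = (1719 × 1501) / (642 × 1135) = 2580219 / 728670 = 3.54100
The odds of coronary heart disease are about 3.54 times as high in the inactive group.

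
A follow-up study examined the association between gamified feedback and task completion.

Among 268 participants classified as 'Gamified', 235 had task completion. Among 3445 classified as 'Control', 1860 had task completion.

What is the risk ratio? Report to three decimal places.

1.624

From the description: a = 235, b = 33, c = 1860, d = 1585.
Risk in exposed = 235/268 = 0.87687; risk in unexposed = 1860/3445 = 0.53991.
RR = 0.87687 / 0.53991 = 1.62409
The risk among the exposed is 1.62 times that among the unexposed.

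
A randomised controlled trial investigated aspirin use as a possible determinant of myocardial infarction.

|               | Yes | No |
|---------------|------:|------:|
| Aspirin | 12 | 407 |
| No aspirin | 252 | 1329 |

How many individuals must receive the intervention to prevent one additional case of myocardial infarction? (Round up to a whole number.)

Risk in treated group = 12/419 = 0.02864; risk in control = 252/1581 = 0.15939.
Absolute risk reduction = 0.15939 − 0.02864 = 0.13075
NNT = 1 / ARR = 1 / 0.13075 = 7.648 → round up → 8

8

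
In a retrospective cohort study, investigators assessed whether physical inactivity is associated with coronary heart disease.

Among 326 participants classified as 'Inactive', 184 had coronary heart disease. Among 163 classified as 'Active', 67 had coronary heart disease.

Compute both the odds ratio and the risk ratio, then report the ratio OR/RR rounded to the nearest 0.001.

1.352

From the description: a = 184, b = 142, c = 67, d = 96.
OR = (184·96)/(142·67) = 17664/9514 = 1.85663
Risk in exposed = 184/326 = 0.56442; risk in unexposed = 67/163 = 0.41104; RR = 1.37313
OR/RR = 1.85663 / 1.37313 = 1.35211
The outcome is not rare, so the OR lies further from 1 than the RR.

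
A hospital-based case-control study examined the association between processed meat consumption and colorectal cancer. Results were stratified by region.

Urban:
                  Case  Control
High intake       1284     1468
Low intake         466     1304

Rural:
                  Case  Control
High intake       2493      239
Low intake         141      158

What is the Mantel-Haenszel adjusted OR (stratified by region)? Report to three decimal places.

OR_MH = Σ(aᵢdᵢ/nᵢ) / Σ(bᵢcᵢ/nᵢ), where nᵢ is the stratum total.
Stratum 1 (Urban): n = 4522; a·d/n = 1284·1304/4522 = 370.2645; b·c/n = 1468·466/4522 = 151.2800
Stratum 2 (Rural): n = 3031; a·d/n = 2493·158/3031 = 129.9551; b·c/n = 239·141/3031 = 11.1181
OR_MH = (370.2645 + 129.9551) / (151.2800 + 11.1181) = 500.2196 / 162.3981 = 3.08021

3.080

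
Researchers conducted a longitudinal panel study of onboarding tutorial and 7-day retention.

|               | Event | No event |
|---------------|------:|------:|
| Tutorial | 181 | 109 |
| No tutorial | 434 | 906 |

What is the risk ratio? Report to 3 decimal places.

1.927

Cells: a = 181, b = 109, c = 434, d = 906.
Risk in exposed = 181/290 = 0.62414; risk in unexposed = 434/1340 = 0.32388.
RR = 0.62414 / 0.32388 = 1.92706
The risk among the exposed is 1.93 times that among the unexposed.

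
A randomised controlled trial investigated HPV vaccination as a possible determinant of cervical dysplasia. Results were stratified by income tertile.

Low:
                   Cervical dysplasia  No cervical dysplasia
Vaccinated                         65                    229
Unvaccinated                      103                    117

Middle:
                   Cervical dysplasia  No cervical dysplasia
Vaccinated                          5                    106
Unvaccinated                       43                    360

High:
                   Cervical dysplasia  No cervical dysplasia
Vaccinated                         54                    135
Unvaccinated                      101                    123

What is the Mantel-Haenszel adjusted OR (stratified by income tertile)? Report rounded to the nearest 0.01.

OR_MH = Σ(aᵢdᵢ/nᵢ) / Σ(bᵢcᵢ/nᵢ), where nᵢ is the stratum total.
Stratum 1 (Low): n = 514; a·d/n = 65·117/514 = 14.7957; b·c/n = 229·103/514 = 45.8891
Stratum 2 (Middle): n = 514; a·d/n = 5·360/514 = 3.5019; b·c/n = 106·43/514 = 8.8677
Stratum 3 (High): n = 413; a·d/n = 54·123/413 = 16.0823; b·c/n = 135·101/413 = 33.0145
OR_MH = (14.7957 + 3.5019 + 16.0823) / (45.8891 + 8.8677 + 33.0145) = 34.3800 / 87.7713 = 0.39170

0.39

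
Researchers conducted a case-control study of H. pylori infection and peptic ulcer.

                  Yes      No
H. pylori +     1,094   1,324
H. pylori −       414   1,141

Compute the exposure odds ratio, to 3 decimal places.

2.277

Cells: a = 1094, b = 1324, c = 414, d = 1141.
OR = (a·d)/(b·c) = (1094 × 1141) / (1324 × 414) = 1248254 / 548136 = 2.27727
The odds of peptic ulcer are about 2.28 times as high in the h. pylori + group.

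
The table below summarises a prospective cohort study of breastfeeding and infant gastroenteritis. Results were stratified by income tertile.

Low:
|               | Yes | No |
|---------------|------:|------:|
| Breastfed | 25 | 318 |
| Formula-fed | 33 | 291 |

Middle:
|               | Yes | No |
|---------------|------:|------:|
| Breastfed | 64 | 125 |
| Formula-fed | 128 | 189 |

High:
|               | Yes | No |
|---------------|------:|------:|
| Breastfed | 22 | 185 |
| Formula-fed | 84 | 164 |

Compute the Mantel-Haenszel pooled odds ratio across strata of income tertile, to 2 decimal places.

0.52

OR_MH = Σ(aᵢdᵢ/nᵢ) / Σ(bᵢcᵢ/nᵢ), where nᵢ is the stratum total.
Stratum 1 (Low): n = 667; a·d/n = 25·291/667 = 10.9070; b·c/n = 318·33/667 = 15.7331
Stratum 2 (Middle): n = 506; a·d/n = 64·189/506 = 23.9051; b·c/n = 125·128/506 = 31.6206
Stratum 3 (High): n = 455; a·d/n = 22·164/455 = 7.9297; b·c/n = 185·84/455 = 34.1538
OR_MH = (10.9070 + 23.9051 + 7.9297) / (15.7331 + 31.6206 + 34.1538) = 42.7419 / 81.5075 = 0.52439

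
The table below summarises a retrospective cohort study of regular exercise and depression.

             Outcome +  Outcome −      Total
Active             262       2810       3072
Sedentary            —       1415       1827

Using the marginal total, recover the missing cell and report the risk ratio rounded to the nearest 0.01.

The missing cell is in the unexposed row: 1827 − 1415 = 412.
So a = 262, b = 2810, c = 412, d = 1415.
RR = [a/(a+b)] / [c/(c+d)] = (262/3072) / (412/1827) = 0.08529/0.22551 = 0.37820

0.38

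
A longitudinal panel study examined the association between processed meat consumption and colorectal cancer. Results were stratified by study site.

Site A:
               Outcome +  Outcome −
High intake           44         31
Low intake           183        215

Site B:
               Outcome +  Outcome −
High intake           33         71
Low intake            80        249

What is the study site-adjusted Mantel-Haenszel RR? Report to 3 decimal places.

RR_MH = Σ(aᵢ·n₀ᵢ/nᵢ) / Σ(cᵢ·n₁ᵢ/nᵢ), with n₁ᵢ = aᵢ+bᵢ (exposed), n₀ᵢ = cᵢ+dᵢ (unexposed), nᵢ = n₁ᵢ+n₀ᵢ.
Stratum 1 (Site A): n₁ = 75, n₀ = 398, n = 473; a·n₀/n = 44·398/473 = 37.0233; c·n₁/n = 183·75/473 = 29.0169
Stratum 2 (Site B): n₁ = 104, n₀ = 329, n = 433; a·n₀/n = 33·329/433 = 25.0739; c·n₁/n = 80·104/433 = 19.2148
RR_MH = (37.0233 + 25.0739) / (29.0169 + 19.2148) = 62.0972 / 48.2317 = 1.28748

1.287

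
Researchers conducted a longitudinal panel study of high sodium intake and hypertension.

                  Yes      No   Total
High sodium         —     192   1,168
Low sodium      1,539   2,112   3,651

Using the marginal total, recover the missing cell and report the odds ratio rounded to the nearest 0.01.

The missing cell is in the exposed row: 1168 − 192 = 976.
So a = 976, b = 192, c = 1539, d = 2112.
OR = (a·d)/(b·c) = (976 × 2112) / (192 × 1539) = 2061312 / 295488 = 6.97596

6.98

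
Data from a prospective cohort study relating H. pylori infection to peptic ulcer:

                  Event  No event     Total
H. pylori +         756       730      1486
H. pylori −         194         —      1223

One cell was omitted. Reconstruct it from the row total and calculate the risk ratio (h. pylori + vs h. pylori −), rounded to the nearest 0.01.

3.21

The missing cell is in the unexposed row: 1223 − 194 = 1029.
So a = 756, b = 730, c = 194, d = 1029.
RR = [a/(a+b)] / [c/(c+d)] = (756/1486) / (194/1223) = 0.50875/0.15863 = 3.20721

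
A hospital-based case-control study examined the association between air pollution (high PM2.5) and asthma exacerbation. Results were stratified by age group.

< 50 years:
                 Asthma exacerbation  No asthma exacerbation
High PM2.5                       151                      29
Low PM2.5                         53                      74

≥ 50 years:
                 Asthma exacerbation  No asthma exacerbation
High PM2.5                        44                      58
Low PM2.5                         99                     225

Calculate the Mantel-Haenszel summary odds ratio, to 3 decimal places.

OR_MH = Σ(aᵢdᵢ/nᵢ) / Σ(bᵢcᵢ/nᵢ), where nᵢ is the stratum total.
Stratum 1 (< 50 years): n = 307; a·d/n = 151·74/307 = 36.3974; b·c/n = 29·53/307 = 5.0065
Stratum 2 (≥ 50 years): n = 426; a·d/n = 44·225/426 = 23.2394; b·c/n = 58·99/426 = 13.4789
OR_MH = (36.3974 + 23.2394) / (5.0065 + 13.4789) = 59.6368 / 18.4854 = 3.22616

3.226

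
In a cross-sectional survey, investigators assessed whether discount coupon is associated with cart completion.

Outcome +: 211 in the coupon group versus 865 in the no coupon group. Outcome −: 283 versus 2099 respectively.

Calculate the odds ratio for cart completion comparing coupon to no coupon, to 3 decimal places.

1.809

From the description: a = 211, b = 283, c = 865, d = 2099.
OR = (a·d)/(b·c) = (211 × 2099) / (283 × 865) = 442889 / 244795 = 1.80922
The odds of cart completion are about 1.81 times as high in the coupon group.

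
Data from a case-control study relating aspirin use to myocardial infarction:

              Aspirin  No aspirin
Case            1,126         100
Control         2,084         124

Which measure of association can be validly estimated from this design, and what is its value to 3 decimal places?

0.670

Reading the table with exposure as columns: a = 1126 (Aspirin, case), b = 2084 (Aspirin, non-case), c = 100 (No aspirin, case), d = 124.
This is a case-control study: participants were sampled on outcome status, so risks in the source population cannot be estimated directly — relative risk is not valid here. The odds ratio is the appropriate measure.
OR = (a·d)/(b·c) = (1126 × 124) / (2084 × 100) = 139624 / 208400 = 0.66998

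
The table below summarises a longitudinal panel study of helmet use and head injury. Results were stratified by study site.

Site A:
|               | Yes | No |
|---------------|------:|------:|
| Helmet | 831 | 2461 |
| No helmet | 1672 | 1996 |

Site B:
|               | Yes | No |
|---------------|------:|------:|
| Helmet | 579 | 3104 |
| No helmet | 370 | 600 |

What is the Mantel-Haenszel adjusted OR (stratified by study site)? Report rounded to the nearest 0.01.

0.37

OR_MH = Σ(aᵢdᵢ/nᵢ) / Σ(bᵢcᵢ/nᵢ), where nᵢ is the stratum total.
Stratum 1 (Site A): n = 6960; a·d/n = 831·1996/6960 = 238.3155; b·c/n = 2461·1672/6960 = 591.2057
Stratum 2 (Site B): n = 4653; a·d/n = 579·600/4653 = 74.6615; b·c/n = 3104·370/4653 = 246.8257
OR_MH = (238.3155 + 74.6615) / (591.2057 + 246.8257) = 312.9770 / 838.0315 = 0.37347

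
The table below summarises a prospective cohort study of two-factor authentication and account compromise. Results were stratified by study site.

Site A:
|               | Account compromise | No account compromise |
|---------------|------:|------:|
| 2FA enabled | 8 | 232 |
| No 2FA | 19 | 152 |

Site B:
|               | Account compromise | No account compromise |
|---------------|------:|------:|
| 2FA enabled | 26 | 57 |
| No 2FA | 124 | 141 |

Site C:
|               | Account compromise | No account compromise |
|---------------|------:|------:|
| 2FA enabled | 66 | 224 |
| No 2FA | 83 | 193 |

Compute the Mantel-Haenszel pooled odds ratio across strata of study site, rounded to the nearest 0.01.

OR_MH = Σ(aᵢdᵢ/nᵢ) / Σ(bᵢcᵢ/nᵢ), where nᵢ is the stratum total.
Stratum 1 (Site A): n = 411; a·d/n = 8·152/411 = 2.9586; b·c/n = 232·19/411 = 10.7251
Stratum 2 (Site B): n = 348; a·d/n = 26·141/348 = 10.5345; b·c/n = 57·124/348 = 20.3103
Stratum 3 (Site C): n = 566; a·d/n = 66·193/566 = 22.5053; b·c/n = 224·83/566 = 32.8481
OR_MH = (2.9586 + 10.5345 + 22.5053) / (10.7251 + 20.3103 + 32.8481) = 35.9984 / 63.8835 = 0.56350

0.56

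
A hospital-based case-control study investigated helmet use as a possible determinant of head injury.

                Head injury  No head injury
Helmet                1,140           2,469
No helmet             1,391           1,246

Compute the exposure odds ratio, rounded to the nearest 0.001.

0.414

Cells: a = 1140, b = 2469, c = 1391, d = 1246.
OR = (a·d)/(b·c) = (1140 × 1246) / (2469 × 1391) = 1420440 / 3434379 = 0.41359
Exposure is associated with lower odds of head injury (OR = 0.41 < 1).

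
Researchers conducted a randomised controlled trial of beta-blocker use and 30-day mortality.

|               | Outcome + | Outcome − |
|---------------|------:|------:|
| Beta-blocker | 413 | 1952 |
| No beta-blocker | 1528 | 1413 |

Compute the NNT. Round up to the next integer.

Risk in treated group = 413/2365 = 0.17463; risk in control = 1528/2941 = 0.51955.
Absolute risk reduction = 0.51955 − 0.17463 = 0.34492
NNT = 1 / ARR = 1 / 0.34492 = 2.899 → round up → 3

3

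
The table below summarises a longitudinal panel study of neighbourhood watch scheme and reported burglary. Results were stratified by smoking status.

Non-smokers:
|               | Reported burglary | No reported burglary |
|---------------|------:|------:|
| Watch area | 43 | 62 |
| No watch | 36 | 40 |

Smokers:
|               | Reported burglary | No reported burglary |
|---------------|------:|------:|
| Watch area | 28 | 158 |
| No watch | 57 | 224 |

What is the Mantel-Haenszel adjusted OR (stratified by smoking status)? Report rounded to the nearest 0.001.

0.725

OR_MH = Σ(aᵢdᵢ/nᵢ) / Σ(bᵢcᵢ/nᵢ), where nᵢ is the stratum total.
Stratum 1 (Non-smokers): n = 181; a·d/n = 43·40/181 = 9.5028; b·c/n = 62·36/181 = 12.3315
Stratum 2 (Smokers): n = 467; a·d/n = 28·224/467 = 13.4304; b·c/n = 158·57/467 = 19.2848
OR_MH = (9.5028 + 13.4304) / (12.3315 + 19.2848) = 22.9332 / 31.6163 = 0.72536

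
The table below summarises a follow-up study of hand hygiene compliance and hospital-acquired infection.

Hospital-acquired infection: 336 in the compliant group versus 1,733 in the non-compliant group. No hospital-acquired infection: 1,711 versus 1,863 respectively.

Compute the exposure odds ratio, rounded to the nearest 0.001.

From the description: a = 336, b = 1711, c = 1733, d = 1863.
OR = (a·d)/(b·c) = (336 × 1863) / (1711 × 1733) = 625968 / 2965163 = 0.21111
Exposure is associated with lower odds of hospital-acquired infection (OR = 0.21 < 1).

0.211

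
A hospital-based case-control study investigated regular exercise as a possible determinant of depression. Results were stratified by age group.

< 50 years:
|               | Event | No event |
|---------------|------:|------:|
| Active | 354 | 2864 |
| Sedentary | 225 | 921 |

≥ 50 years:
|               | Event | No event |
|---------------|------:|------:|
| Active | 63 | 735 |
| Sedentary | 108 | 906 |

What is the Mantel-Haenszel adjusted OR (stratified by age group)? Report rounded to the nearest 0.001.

OR_MH = Σ(aᵢdᵢ/nᵢ) / Σ(bᵢcᵢ/nᵢ), where nᵢ is the stratum total.
Stratum 1 (< 50 years): n = 4364; a·d/n = 354·921/4364 = 74.7099; b·c/n = 2864·225/4364 = 147.6627
Stratum 2 (≥ 50 years): n = 1812; a·d/n = 63·906/1812 = 31.5000; b·c/n = 735·108/1812 = 43.8079
OR_MH = (74.7099 + 31.5000) / (147.6627 + 43.8079) = 106.2099 / 191.4706 = 0.55471

0.555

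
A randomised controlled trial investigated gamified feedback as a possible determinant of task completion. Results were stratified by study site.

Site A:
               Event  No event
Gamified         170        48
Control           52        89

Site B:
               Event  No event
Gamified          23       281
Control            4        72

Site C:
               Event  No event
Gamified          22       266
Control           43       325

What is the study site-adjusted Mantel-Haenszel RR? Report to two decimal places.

RR_MH = Σ(aᵢ·n₀ᵢ/nᵢ) / Σ(cᵢ·n₁ᵢ/nᵢ), with n₁ᵢ = aᵢ+bᵢ (exposed), n₀ᵢ = cᵢ+dᵢ (unexposed), nᵢ = n₁ᵢ+n₀ᵢ.
Stratum 1 (Site A): n₁ = 218, n₀ = 141, n = 359; a·n₀/n = 170·141/359 = 66.7688; c·n₁/n = 52·218/359 = 31.5766
Stratum 2 (Site B): n₁ = 304, n₀ = 76, n = 380; a·n₀/n = 23·76/380 = 4.6000; c·n₁/n = 4·304/380 = 3.2000
Stratum 3 (Site C): n₁ = 288, n₀ = 368, n = 656; a·n₀/n = 22·368/656 = 12.3415; c·n₁/n = 43·288/656 = 18.8780
RR_MH = (66.7688 + 4.6000 + 12.3415) / (31.5766 + 3.2000 + 18.8780) = 83.7103 / 53.6547 = 1.56017

1.56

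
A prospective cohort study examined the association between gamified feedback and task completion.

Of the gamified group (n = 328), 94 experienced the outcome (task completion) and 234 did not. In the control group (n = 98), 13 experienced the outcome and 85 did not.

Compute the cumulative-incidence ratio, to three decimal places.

From the description: a = 94, b = 234, c = 13, d = 85.
Risk in exposed = 94/328 = 0.28659; risk in unexposed = 13/98 = 0.13265.
RR = 0.28659 / 0.13265 = 2.16041
The risk among the exposed is 2.16 times that among the unexposed.

2.160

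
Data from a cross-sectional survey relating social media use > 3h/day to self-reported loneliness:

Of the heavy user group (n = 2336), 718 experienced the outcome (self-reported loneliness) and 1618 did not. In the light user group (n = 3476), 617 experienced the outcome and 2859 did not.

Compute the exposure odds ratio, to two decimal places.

2.06

From the description: a = 718, b = 1618, c = 617, d = 2859.
OR = (a·d)/(b·c) = (718 × 2859) / (1618 × 617) = 2052762 / 998306 = 2.05625
The odds of self-reported loneliness are about 2.06 times as high in the heavy user group.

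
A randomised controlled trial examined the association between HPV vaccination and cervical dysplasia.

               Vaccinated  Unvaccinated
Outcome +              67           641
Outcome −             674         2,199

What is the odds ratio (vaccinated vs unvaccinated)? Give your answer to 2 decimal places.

Reading the table with exposure as columns: a = 67 (Vaccinated, case), b = 674 (Vaccinated, non-case), c = 641 (Unvaccinated, case), d = 2199.
OR = (a·d)/(b·c) = (67 × 2199) / (674 × 641) = 147333 / 432034 = 0.34102
Exposure is associated with lower odds of cervical dysplasia (OR = 0.34 < 1).

0.34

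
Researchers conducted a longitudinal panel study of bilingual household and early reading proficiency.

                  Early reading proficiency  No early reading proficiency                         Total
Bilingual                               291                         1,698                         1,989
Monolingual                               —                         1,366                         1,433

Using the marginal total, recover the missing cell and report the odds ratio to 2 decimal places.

3.49

The missing cell is in the unexposed row: 1433 − 1366 = 67.
So a = 291, b = 1698, c = 67, d = 1366.
OR = (a·d)/(b·c) = (291 × 1366) / (1698 × 67) = 397506 / 113766 = 3.49407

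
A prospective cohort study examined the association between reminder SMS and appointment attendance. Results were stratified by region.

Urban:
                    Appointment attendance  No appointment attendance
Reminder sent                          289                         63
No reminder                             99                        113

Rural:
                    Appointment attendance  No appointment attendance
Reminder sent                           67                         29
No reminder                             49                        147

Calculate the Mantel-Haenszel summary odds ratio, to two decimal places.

5.75

OR_MH = Σ(aᵢdᵢ/nᵢ) / Σ(bᵢcᵢ/nᵢ), where nᵢ is the stratum total.
Stratum 1 (Urban): n = 564; a·d/n = 289·113/564 = 57.9025; b·c/n = 63·99/564 = 11.0585
Stratum 2 (Rural): n = 292; a·d/n = 67·147/292 = 33.7295; b·c/n = 29·49/292 = 4.8664
OR_MH = (57.9025 + 33.7295) / (11.0585 + 4.8664) = 91.6319 / 15.9249 = 5.75399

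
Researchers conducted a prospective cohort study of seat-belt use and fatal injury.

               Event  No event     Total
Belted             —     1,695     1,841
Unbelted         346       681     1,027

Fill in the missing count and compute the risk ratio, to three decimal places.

The missing cell is in the exposed row: 1841 − 1695 = 146.
So a = 146, b = 1695, c = 346, d = 681.
RR = [a/(a+b)] / [c/(c+d)] = (146/1841) / (346/1027) = 0.07930/0.33690 = 0.23539

0.235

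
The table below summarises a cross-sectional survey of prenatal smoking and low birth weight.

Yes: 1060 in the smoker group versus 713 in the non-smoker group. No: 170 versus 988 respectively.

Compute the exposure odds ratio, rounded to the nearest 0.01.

From the description: a = 1060, b = 170, c = 713, d = 988.
OR = (a·d)/(b·c) = (1060 × 988) / (170 × 713) = 1047280 / 121210 = 8.64021
The odds of low birth weight are about 8.64 times as high in the smoker group.

8.64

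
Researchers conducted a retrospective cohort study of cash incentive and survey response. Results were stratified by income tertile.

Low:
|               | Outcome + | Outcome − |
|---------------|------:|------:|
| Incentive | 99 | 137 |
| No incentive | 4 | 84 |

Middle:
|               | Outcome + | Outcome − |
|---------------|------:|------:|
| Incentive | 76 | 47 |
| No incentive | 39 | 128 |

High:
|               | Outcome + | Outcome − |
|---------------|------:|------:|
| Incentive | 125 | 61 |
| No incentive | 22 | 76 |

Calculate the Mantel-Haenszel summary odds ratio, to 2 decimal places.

7.27

OR_MH = Σ(aᵢdᵢ/nᵢ) / Σ(bᵢcᵢ/nᵢ), where nᵢ is the stratum total.
Stratum 1 (Low): n = 324; a·d/n = 99·84/324 = 25.6667; b·c/n = 137·4/324 = 1.6914
Stratum 2 (Middle): n = 290; a·d/n = 76·128/290 = 33.5448; b·c/n = 47·39/290 = 6.3207
Stratum 3 (High): n = 284; a·d/n = 125·76/284 = 33.4507; b·c/n = 61·22/284 = 4.7254
OR_MH = (25.6667 + 33.5448 + 33.4507) / (1.6914 + 6.3207 + 4.7254) = 92.6622 / 12.7374 = 7.27481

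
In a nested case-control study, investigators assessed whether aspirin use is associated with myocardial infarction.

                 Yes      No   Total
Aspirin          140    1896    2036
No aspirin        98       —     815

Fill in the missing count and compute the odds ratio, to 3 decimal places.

The missing cell is in the unexposed row: 815 − 98 = 717.
So a = 140, b = 1896, c = 98, d = 717.
OR = (a·d)/(b·c) = (140 × 717) / (1896 × 98) = 100380 / 185808 = 0.54024

0.540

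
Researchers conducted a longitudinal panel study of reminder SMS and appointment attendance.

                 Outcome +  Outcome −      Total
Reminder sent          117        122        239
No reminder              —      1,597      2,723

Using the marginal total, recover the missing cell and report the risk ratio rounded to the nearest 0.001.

The missing cell is in the unexposed row: 2723 − 1597 = 1126.
So a = 117, b = 122, c = 1126, d = 1597.
RR = [a/(a+b)] / [c/(c+d)] = (117/239) / (1126/2723) = 0.48954/0.41351 = 1.18385

1.184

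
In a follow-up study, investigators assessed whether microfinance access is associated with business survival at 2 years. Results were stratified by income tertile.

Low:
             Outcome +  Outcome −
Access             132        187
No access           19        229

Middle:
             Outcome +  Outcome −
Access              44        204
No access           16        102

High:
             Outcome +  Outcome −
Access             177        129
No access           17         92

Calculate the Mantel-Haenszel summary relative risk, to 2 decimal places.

RR_MH = Σ(aᵢ·n₀ᵢ/nᵢ) / Σ(cᵢ·n₁ᵢ/nᵢ), with n₁ᵢ = aᵢ+bᵢ (exposed), n₀ᵢ = cᵢ+dᵢ (unexposed), nᵢ = n₁ᵢ+n₀ᵢ.
Stratum 1 (Low): n₁ = 319, n₀ = 248, n = 567; a·n₀/n = 132·248/567 = 57.7354; c·n₁/n = 19·319/567 = 10.6896
Stratum 2 (Middle): n₁ = 248, n₀ = 118, n = 366; a·n₀/n = 44·118/366 = 14.1858; c·n₁/n = 16·248/366 = 10.8415
Stratum 3 (High): n₁ = 306, n₀ = 109, n = 415; a·n₀/n = 177·109/415 = 46.4892; c·n₁/n = 17·306/415 = 12.5349
RR_MH = (57.7354 + 14.1858 + 46.4892) / (10.6896 + 10.8415 + 12.5349) = 118.4104 / 34.0661 = 3.47590

3.48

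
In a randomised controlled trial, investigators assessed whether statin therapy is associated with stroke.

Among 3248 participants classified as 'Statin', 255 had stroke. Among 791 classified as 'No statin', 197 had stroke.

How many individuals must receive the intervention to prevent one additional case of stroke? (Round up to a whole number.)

Risk in treated group = 255/3248 = 0.07851; risk in control = 197/791 = 0.24905.
Absolute risk reduction = 0.24905 − 0.07851 = 0.17054
NNT = 1 / ARR = 1 / 0.17054 = 5.864 → round up → 6

6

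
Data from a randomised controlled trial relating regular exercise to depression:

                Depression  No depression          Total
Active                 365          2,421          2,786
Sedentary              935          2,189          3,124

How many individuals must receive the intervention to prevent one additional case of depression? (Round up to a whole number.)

6

Risk in treated group = 365/2786 = 0.13101; risk in control = 935/3124 = 0.29930.
Absolute risk reduction = 0.29930 − 0.13101 = 0.16828
NNT = 1 / ARR = 1 / 0.16828 = 5.942 → round up → 6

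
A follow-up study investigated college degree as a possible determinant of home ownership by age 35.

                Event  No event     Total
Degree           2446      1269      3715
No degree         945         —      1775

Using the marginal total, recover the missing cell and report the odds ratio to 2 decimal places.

1.69

The missing cell is in the unexposed row: 1775 − 945 = 830.
So a = 2446, b = 1269, c = 945, d = 830.
OR = (a·d)/(b·c) = (2446 × 830) / (1269 × 945) = 2030180 / 1199205 = 1.69294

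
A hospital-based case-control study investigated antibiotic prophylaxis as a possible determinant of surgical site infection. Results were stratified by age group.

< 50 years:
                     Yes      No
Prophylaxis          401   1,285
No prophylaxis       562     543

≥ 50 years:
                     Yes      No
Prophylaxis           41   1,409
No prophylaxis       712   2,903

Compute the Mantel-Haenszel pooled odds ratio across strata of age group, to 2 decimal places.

0.22

OR_MH = Σ(aᵢdᵢ/nᵢ) / Σ(bᵢcᵢ/nᵢ), where nᵢ is the stratum total.
Stratum 1 (< 50 years): n = 2791; a·d/n = 401·543/2791 = 78.0161; b·c/n = 1285·562/2791 = 258.7496
Stratum 2 (≥ 50 years): n = 5065; a·d/n = 41·2903/5065 = 23.4991; b·c/n = 1409·712/5065 = 198.0667
OR_MH = (78.0161 + 23.4991) / (258.7496 + 198.0667) = 101.5152 / 456.8163 = 0.22222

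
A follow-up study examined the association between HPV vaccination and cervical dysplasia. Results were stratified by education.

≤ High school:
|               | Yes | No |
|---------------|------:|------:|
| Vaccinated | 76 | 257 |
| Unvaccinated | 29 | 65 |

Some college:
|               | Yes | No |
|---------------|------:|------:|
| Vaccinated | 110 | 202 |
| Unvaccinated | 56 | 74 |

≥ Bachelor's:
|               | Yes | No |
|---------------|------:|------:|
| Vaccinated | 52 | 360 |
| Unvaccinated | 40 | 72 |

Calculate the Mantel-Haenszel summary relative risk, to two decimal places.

RR_MH = Σ(aᵢ·n₀ᵢ/nᵢ) / Σ(cᵢ·n₁ᵢ/nᵢ), with n₁ᵢ = aᵢ+bᵢ (exposed), n₀ᵢ = cᵢ+dᵢ (unexposed), nᵢ = n₁ᵢ+n₀ᵢ.
Stratum 1 (≤ High school): n₁ = 333, n₀ = 94, n = 427; a·n₀/n = 76·94/427 = 16.7307; c·n₁/n = 29·333/427 = 22.6159
Stratum 2 (Some college): n₁ = 312, n₀ = 130, n = 442; a·n₀/n = 110·130/442 = 32.3529; c·n₁/n = 56·312/442 = 39.5294
Stratum 3 (≥ Bachelor's): n₁ = 412, n₀ = 112, n = 524; a·n₀/n = 52·112/524 = 11.1145; c·n₁/n = 40·412/524 = 31.4504
RR_MH = (16.7307 + 32.3529 + 11.1145) / (22.6159 + 39.5294 + 31.4504) = 60.1981 / 93.5957 = 0.64317

0.64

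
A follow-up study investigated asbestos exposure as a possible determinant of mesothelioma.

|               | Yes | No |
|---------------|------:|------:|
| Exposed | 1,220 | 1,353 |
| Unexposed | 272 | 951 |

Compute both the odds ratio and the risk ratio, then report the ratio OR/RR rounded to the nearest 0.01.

Cells: a = 1220, b = 1353, c = 272, d = 951.
OR = (1220·951)/(1353·272) = 1160220/368016 = 3.15263
Risk in exposed = 1220/2573 = 0.47415; risk in unexposed = 272/1223 = 0.22240; RR = 2.13195
OR/RR = 3.15263 / 2.13195 = 1.47875
The outcome is not rare, so the OR lies further from 1 than the RR.

1.48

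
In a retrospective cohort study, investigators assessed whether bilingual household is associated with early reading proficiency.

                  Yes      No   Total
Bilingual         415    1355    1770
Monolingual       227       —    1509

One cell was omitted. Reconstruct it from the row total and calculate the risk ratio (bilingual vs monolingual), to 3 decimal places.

1.559

The missing cell is in the unexposed row: 1509 − 227 = 1282.
So a = 415, b = 1355, c = 227, d = 1282.
RR = [a/(a+b)] / [c/(c+d)] = (415/1770) / (227/1509) = 0.23446/0.15043 = 1.55861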